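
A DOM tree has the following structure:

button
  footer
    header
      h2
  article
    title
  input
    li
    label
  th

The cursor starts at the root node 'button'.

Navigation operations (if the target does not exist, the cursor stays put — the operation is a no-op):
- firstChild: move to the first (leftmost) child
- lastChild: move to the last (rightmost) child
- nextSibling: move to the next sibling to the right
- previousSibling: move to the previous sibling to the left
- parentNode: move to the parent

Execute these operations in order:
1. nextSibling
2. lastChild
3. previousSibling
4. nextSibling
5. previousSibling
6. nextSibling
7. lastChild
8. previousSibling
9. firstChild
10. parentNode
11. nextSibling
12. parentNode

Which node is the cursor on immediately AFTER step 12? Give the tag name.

After 1 (nextSibling): button (no-op, stayed)
After 2 (lastChild): th
After 3 (previousSibling): input
After 4 (nextSibling): th
After 5 (previousSibling): input
After 6 (nextSibling): th
After 7 (lastChild): th (no-op, stayed)
After 8 (previousSibling): input
After 9 (firstChild): li
After 10 (parentNode): input
After 11 (nextSibling): th
After 12 (parentNode): button

Answer: button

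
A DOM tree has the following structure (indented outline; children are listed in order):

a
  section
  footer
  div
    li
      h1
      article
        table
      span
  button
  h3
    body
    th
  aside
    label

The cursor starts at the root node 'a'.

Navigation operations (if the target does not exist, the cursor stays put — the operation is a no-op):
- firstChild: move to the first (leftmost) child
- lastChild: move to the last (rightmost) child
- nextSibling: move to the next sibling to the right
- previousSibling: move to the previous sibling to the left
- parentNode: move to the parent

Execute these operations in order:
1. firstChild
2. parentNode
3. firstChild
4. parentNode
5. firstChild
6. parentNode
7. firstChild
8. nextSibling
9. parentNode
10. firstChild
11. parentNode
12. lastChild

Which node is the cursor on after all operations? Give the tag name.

After 1 (firstChild): section
After 2 (parentNode): a
After 3 (firstChild): section
After 4 (parentNode): a
After 5 (firstChild): section
After 6 (parentNode): a
After 7 (firstChild): section
After 8 (nextSibling): footer
After 9 (parentNode): a
After 10 (firstChild): section
After 11 (parentNode): a
After 12 (lastChild): aside

Answer: aside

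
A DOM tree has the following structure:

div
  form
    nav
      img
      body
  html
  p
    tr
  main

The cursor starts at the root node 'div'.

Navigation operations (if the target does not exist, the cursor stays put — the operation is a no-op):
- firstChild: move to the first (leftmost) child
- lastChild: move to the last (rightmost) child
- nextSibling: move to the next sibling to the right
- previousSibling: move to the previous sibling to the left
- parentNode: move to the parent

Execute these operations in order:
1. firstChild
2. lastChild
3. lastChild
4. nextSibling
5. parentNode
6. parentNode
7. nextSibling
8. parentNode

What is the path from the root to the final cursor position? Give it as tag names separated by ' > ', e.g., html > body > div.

After 1 (firstChild): form
After 2 (lastChild): nav
After 3 (lastChild): body
After 4 (nextSibling): body (no-op, stayed)
After 5 (parentNode): nav
After 6 (parentNode): form
After 7 (nextSibling): html
After 8 (parentNode): div

Answer: div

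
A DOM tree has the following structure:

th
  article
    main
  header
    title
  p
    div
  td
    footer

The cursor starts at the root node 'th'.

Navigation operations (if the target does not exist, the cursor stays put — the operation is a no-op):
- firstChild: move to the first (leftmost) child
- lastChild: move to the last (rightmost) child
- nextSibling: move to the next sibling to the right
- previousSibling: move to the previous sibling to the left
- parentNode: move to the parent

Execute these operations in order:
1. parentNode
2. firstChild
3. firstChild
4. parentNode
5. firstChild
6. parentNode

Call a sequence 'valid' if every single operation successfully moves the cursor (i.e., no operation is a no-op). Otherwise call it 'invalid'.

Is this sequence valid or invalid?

Answer: invalid

Derivation:
After 1 (parentNode): th (no-op, stayed)
After 2 (firstChild): article
After 3 (firstChild): main
After 4 (parentNode): article
After 5 (firstChild): main
After 6 (parentNode): article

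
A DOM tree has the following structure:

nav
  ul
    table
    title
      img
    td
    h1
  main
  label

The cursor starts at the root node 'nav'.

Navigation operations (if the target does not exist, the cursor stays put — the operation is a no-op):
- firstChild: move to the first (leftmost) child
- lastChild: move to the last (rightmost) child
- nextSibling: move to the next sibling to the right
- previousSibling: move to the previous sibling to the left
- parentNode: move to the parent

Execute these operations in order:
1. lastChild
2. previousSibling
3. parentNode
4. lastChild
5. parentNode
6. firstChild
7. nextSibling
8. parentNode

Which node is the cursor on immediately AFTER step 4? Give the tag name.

Answer: label

Derivation:
After 1 (lastChild): label
After 2 (previousSibling): main
After 3 (parentNode): nav
After 4 (lastChild): label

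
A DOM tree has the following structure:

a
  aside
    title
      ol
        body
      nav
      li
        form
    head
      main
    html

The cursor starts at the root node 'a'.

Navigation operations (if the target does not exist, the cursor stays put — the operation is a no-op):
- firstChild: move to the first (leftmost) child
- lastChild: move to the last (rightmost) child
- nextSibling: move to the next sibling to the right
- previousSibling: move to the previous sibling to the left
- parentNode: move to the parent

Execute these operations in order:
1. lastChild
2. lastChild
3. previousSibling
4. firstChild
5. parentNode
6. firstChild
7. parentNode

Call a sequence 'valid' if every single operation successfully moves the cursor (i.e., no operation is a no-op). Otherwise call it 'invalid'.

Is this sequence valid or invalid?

Answer: valid

Derivation:
After 1 (lastChild): aside
After 2 (lastChild): html
After 3 (previousSibling): head
After 4 (firstChild): main
After 5 (parentNode): head
After 6 (firstChild): main
After 7 (parentNode): head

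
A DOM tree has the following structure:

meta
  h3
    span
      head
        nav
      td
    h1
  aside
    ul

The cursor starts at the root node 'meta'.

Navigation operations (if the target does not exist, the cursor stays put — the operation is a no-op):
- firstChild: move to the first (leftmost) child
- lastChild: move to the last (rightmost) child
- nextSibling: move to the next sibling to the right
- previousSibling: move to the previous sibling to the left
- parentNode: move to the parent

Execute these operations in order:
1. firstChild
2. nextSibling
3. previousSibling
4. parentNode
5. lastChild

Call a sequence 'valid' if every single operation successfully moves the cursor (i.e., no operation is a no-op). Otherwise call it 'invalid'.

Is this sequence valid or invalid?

After 1 (firstChild): h3
After 2 (nextSibling): aside
After 3 (previousSibling): h3
After 4 (parentNode): meta
After 5 (lastChild): aside

Answer: valid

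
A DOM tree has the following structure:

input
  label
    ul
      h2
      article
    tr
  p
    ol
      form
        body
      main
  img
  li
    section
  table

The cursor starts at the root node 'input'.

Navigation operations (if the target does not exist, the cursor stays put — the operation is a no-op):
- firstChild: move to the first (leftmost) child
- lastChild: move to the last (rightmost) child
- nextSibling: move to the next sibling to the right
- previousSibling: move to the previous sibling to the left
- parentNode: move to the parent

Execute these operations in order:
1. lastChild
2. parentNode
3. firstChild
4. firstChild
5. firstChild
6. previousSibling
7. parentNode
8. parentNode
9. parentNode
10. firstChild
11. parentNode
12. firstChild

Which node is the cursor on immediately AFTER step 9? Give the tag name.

Answer: input

Derivation:
After 1 (lastChild): table
After 2 (parentNode): input
After 3 (firstChild): label
After 4 (firstChild): ul
After 5 (firstChild): h2
After 6 (previousSibling): h2 (no-op, stayed)
After 7 (parentNode): ul
After 8 (parentNode): label
After 9 (parentNode): input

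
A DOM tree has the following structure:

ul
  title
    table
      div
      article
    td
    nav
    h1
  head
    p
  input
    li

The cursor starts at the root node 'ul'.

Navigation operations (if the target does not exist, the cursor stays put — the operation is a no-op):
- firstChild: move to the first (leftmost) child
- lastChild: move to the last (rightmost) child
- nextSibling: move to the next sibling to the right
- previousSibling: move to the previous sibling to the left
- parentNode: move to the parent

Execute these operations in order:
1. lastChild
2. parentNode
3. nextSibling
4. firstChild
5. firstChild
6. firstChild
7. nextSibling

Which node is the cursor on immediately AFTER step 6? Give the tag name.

After 1 (lastChild): input
After 2 (parentNode): ul
After 3 (nextSibling): ul (no-op, stayed)
After 4 (firstChild): title
After 5 (firstChild): table
After 6 (firstChild): div

Answer: div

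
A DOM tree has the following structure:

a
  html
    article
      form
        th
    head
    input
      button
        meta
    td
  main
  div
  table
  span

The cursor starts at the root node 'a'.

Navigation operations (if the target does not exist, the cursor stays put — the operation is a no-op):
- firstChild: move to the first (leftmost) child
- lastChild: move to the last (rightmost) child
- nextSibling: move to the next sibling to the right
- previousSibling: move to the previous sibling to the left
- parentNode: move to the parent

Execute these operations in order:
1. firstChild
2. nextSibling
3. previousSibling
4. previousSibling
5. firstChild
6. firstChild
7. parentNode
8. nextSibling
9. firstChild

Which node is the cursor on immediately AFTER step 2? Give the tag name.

Answer: main

Derivation:
After 1 (firstChild): html
After 2 (nextSibling): main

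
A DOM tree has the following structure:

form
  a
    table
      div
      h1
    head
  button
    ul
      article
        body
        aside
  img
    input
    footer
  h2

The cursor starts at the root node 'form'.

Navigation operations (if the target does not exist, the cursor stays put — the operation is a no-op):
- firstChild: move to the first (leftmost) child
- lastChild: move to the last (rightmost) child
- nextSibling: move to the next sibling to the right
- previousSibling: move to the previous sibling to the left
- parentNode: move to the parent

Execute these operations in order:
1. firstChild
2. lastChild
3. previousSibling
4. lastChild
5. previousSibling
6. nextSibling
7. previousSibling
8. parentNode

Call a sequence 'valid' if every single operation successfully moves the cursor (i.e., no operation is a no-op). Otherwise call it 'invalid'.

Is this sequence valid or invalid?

After 1 (firstChild): a
After 2 (lastChild): head
After 3 (previousSibling): table
After 4 (lastChild): h1
After 5 (previousSibling): div
After 6 (nextSibling): h1
After 7 (previousSibling): div
After 8 (parentNode): table

Answer: valid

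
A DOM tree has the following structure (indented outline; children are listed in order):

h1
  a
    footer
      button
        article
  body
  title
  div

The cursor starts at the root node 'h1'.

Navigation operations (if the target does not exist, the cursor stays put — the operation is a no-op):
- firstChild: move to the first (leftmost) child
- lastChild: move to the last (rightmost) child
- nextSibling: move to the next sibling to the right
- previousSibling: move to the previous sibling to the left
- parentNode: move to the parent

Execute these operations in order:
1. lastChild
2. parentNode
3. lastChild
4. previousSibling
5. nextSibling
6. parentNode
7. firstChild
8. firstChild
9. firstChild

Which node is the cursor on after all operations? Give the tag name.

After 1 (lastChild): div
After 2 (parentNode): h1
After 3 (lastChild): div
After 4 (previousSibling): title
After 5 (nextSibling): div
After 6 (parentNode): h1
After 7 (firstChild): a
After 8 (firstChild): footer
After 9 (firstChild): button

Answer: button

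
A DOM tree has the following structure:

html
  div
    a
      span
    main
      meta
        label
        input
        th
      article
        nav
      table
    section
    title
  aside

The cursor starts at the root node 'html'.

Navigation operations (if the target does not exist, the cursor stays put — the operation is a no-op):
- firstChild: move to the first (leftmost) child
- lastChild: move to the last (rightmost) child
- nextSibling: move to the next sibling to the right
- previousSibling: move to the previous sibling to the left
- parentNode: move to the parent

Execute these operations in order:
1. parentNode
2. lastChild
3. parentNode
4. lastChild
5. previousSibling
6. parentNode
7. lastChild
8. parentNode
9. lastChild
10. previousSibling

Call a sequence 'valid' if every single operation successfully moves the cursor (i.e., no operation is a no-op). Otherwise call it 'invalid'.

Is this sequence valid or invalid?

Answer: invalid

Derivation:
After 1 (parentNode): html (no-op, stayed)
After 2 (lastChild): aside
After 3 (parentNode): html
After 4 (lastChild): aside
After 5 (previousSibling): div
After 6 (parentNode): html
After 7 (lastChild): aside
After 8 (parentNode): html
After 9 (lastChild): aside
After 10 (previousSibling): div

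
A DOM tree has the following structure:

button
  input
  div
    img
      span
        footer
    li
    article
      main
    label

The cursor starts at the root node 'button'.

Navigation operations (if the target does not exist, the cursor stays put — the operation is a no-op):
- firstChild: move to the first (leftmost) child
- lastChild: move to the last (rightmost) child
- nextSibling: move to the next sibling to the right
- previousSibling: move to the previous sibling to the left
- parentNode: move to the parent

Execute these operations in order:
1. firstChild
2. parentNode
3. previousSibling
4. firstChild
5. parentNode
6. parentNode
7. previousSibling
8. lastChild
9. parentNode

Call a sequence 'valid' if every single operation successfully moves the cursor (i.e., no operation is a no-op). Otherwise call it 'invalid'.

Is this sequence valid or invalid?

After 1 (firstChild): input
After 2 (parentNode): button
After 3 (previousSibling): button (no-op, stayed)
After 4 (firstChild): input
After 5 (parentNode): button
After 6 (parentNode): button (no-op, stayed)
After 7 (previousSibling): button (no-op, stayed)
After 8 (lastChild): div
After 9 (parentNode): button

Answer: invalid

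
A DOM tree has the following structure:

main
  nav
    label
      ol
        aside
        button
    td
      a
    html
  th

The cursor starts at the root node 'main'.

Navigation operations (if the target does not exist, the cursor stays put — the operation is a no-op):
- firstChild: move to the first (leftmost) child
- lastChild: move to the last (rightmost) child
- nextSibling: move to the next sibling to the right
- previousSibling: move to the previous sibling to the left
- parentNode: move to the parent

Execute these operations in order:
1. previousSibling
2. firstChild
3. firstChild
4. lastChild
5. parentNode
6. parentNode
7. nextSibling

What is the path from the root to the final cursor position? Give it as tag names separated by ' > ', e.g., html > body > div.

Answer: main > th

Derivation:
After 1 (previousSibling): main (no-op, stayed)
After 2 (firstChild): nav
After 3 (firstChild): label
After 4 (lastChild): ol
After 5 (parentNode): label
After 6 (parentNode): nav
After 7 (nextSibling): th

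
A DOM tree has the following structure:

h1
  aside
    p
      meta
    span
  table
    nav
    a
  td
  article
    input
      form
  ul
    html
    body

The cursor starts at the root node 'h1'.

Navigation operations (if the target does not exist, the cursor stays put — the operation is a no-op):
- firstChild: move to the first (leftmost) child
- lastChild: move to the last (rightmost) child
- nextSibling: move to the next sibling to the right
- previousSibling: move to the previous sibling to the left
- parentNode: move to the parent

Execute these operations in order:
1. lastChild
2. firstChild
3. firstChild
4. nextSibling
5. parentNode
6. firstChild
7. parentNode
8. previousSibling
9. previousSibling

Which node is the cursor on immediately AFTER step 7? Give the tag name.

After 1 (lastChild): ul
After 2 (firstChild): html
After 3 (firstChild): html (no-op, stayed)
After 4 (nextSibling): body
After 5 (parentNode): ul
After 6 (firstChild): html
After 7 (parentNode): ul

Answer: ul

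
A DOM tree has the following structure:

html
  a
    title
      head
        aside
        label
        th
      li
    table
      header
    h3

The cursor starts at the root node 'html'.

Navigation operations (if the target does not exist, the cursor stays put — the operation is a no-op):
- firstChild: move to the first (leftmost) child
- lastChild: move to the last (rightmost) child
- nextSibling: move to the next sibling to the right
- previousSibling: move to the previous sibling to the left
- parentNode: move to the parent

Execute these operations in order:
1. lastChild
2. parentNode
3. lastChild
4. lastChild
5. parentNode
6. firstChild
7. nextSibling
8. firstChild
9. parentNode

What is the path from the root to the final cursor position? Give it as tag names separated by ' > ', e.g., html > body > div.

Answer: html > a > table

Derivation:
After 1 (lastChild): a
After 2 (parentNode): html
After 3 (lastChild): a
After 4 (lastChild): h3
After 5 (parentNode): a
After 6 (firstChild): title
After 7 (nextSibling): table
After 8 (firstChild): header
After 9 (parentNode): table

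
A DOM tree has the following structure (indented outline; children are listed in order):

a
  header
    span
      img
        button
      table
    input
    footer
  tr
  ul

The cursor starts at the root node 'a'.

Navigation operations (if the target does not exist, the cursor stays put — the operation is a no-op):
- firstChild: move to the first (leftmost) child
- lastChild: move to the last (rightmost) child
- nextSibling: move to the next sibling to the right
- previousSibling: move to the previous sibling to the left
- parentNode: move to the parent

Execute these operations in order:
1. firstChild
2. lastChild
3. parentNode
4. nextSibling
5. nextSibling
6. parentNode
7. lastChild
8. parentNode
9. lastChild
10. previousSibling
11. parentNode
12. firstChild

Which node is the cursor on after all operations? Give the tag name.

Answer: header

Derivation:
After 1 (firstChild): header
After 2 (lastChild): footer
After 3 (parentNode): header
After 4 (nextSibling): tr
After 5 (nextSibling): ul
After 6 (parentNode): a
After 7 (lastChild): ul
After 8 (parentNode): a
After 9 (lastChild): ul
After 10 (previousSibling): tr
After 11 (parentNode): a
After 12 (firstChild): header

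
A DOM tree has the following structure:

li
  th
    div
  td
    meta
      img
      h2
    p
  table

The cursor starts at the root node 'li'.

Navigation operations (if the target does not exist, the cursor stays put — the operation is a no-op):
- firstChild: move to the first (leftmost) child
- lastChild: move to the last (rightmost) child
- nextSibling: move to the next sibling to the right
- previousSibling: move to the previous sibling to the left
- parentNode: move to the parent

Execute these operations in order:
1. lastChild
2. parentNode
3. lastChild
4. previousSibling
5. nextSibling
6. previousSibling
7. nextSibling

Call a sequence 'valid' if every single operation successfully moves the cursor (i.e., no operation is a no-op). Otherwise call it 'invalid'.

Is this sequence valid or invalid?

After 1 (lastChild): table
After 2 (parentNode): li
After 3 (lastChild): table
After 4 (previousSibling): td
After 5 (nextSibling): table
After 6 (previousSibling): td
After 7 (nextSibling): table

Answer: valid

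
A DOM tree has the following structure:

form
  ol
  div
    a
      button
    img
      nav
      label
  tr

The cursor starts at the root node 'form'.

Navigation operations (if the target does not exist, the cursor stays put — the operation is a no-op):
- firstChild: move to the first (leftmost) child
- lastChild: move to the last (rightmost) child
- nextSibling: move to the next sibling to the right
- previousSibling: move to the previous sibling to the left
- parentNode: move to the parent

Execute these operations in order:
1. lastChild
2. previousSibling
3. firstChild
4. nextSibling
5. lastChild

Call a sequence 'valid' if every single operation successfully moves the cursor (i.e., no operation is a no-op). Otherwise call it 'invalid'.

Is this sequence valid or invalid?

Answer: valid

Derivation:
After 1 (lastChild): tr
After 2 (previousSibling): div
After 3 (firstChild): a
After 4 (nextSibling): img
After 5 (lastChild): label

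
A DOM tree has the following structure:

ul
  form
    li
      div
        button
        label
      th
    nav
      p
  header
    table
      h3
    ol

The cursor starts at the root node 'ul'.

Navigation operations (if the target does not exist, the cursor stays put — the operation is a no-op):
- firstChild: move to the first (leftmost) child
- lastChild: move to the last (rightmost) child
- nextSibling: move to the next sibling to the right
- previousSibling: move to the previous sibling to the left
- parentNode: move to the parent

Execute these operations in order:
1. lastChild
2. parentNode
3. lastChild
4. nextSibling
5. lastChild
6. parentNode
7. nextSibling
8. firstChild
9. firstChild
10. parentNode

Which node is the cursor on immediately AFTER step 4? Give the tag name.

After 1 (lastChild): header
After 2 (parentNode): ul
After 3 (lastChild): header
After 4 (nextSibling): header (no-op, stayed)

Answer: header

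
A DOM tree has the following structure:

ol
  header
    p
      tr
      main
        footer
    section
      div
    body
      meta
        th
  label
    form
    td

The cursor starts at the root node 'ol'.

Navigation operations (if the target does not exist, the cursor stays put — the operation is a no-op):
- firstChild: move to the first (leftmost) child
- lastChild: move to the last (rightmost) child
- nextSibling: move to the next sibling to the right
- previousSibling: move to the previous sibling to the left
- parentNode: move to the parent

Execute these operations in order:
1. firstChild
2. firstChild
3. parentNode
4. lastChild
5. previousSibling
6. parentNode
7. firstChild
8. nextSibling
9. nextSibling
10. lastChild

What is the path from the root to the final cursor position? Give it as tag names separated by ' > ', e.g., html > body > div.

Answer: ol > header > body > meta

Derivation:
After 1 (firstChild): header
After 2 (firstChild): p
After 3 (parentNode): header
After 4 (lastChild): body
After 5 (previousSibling): section
After 6 (parentNode): header
After 7 (firstChild): p
After 8 (nextSibling): section
After 9 (nextSibling): body
After 10 (lastChild): meta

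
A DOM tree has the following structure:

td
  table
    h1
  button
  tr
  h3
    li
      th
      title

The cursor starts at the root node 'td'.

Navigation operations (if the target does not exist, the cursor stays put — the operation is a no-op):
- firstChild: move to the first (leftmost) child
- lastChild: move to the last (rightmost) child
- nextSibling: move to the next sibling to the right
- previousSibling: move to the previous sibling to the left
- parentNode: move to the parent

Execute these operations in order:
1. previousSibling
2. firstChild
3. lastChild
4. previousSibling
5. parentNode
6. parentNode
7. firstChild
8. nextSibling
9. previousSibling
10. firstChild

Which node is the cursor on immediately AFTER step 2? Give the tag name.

After 1 (previousSibling): td (no-op, stayed)
After 2 (firstChild): table

Answer: table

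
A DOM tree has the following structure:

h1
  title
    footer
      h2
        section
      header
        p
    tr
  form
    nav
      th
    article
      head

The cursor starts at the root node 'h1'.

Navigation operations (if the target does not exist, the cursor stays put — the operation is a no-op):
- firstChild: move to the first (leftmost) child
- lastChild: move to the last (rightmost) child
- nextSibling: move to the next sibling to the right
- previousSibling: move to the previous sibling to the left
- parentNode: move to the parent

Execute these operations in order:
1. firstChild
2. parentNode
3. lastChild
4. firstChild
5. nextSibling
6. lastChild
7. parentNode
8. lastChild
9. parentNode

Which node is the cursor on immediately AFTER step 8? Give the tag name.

After 1 (firstChild): title
After 2 (parentNode): h1
After 3 (lastChild): form
After 4 (firstChild): nav
After 5 (nextSibling): article
After 6 (lastChild): head
After 7 (parentNode): article
After 8 (lastChild): head

Answer: head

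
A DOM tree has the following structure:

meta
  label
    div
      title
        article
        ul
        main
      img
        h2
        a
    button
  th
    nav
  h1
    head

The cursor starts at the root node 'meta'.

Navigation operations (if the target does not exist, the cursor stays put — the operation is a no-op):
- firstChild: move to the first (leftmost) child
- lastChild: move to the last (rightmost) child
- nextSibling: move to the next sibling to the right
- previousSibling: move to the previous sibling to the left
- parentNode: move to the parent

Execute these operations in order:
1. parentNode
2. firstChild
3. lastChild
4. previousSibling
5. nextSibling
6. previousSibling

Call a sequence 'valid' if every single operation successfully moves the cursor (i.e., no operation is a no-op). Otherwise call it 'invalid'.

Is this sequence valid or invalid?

After 1 (parentNode): meta (no-op, stayed)
After 2 (firstChild): label
After 3 (lastChild): button
After 4 (previousSibling): div
After 5 (nextSibling): button
After 6 (previousSibling): div

Answer: invalid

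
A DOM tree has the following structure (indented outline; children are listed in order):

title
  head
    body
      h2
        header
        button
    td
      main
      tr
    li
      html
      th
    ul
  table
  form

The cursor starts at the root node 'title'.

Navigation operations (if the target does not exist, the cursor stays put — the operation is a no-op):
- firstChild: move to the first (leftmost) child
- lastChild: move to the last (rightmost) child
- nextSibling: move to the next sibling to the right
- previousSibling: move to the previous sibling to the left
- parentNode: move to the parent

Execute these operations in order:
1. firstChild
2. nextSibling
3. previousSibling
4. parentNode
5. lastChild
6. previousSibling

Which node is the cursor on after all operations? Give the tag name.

After 1 (firstChild): head
After 2 (nextSibling): table
After 3 (previousSibling): head
After 4 (parentNode): title
After 5 (lastChild): form
After 6 (previousSibling): table

Answer: table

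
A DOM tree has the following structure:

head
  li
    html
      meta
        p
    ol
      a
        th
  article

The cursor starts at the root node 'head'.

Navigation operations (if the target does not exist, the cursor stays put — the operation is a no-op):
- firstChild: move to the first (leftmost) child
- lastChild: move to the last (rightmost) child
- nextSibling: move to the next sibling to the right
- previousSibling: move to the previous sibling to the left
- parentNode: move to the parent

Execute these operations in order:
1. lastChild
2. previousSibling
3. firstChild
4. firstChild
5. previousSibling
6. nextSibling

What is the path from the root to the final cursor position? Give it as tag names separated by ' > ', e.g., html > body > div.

Answer: head > li > html > meta

Derivation:
After 1 (lastChild): article
After 2 (previousSibling): li
After 3 (firstChild): html
After 4 (firstChild): meta
After 5 (previousSibling): meta (no-op, stayed)
After 6 (nextSibling): meta (no-op, stayed)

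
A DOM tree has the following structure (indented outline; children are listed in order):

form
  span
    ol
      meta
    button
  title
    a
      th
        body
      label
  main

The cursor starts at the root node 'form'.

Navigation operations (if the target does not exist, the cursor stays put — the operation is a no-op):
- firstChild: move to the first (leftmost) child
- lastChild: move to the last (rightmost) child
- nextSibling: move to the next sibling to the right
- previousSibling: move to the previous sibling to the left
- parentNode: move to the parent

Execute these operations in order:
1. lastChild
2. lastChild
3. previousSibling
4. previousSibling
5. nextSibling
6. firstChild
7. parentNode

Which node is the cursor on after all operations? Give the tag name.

Answer: title

Derivation:
After 1 (lastChild): main
After 2 (lastChild): main (no-op, stayed)
After 3 (previousSibling): title
After 4 (previousSibling): span
After 5 (nextSibling): title
After 6 (firstChild): a
After 7 (parentNode): title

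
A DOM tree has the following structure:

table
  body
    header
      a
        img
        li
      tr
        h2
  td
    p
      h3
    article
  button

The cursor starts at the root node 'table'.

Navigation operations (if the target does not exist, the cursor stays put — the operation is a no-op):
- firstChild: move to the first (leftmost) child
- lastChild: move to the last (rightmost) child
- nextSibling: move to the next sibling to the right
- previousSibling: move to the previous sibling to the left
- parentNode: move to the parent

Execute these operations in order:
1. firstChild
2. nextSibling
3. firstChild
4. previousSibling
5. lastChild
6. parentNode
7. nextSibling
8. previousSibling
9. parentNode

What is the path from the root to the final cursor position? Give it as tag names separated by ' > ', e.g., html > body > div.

Answer: table > td

Derivation:
After 1 (firstChild): body
After 2 (nextSibling): td
After 3 (firstChild): p
After 4 (previousSibling): p (no-op, stayed)
After 5 (lastChild): h3
After 6 (parentNode): p
After 7 (nextSibling): article
After 8 (previousSibling): p
After 9 (parentNode): td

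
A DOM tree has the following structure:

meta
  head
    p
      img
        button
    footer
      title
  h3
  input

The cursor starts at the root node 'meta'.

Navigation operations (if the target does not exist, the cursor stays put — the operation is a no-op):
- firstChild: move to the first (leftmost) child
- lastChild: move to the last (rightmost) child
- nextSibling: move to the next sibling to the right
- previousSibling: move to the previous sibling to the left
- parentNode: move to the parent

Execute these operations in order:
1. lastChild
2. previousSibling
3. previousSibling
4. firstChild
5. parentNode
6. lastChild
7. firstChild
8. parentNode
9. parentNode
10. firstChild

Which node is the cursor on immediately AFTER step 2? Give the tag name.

Answer: h3

Derivation:
After 1 (lastChild): input
After 2 (previousSibling): h3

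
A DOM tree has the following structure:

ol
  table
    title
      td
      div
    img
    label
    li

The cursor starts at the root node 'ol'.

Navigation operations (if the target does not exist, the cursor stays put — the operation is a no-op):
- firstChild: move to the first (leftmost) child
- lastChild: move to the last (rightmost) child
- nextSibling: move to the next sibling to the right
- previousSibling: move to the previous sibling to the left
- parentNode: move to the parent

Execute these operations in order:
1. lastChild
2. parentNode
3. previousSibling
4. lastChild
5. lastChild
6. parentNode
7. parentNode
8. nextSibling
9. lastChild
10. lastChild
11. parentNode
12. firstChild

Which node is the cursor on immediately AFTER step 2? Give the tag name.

After 1 (lastChild): table
After 2 (parentNode): ol

Answer: ol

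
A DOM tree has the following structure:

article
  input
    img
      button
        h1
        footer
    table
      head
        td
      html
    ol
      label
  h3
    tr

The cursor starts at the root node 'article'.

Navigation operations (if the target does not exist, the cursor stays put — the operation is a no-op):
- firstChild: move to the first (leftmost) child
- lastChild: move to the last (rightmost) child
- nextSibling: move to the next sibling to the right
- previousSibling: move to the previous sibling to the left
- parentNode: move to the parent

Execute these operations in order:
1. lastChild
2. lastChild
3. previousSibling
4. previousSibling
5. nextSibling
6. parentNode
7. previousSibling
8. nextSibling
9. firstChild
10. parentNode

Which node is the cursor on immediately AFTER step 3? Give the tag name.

After 1 (lastChild): h3
After 2 (lastChild): tr
After 3 (previousSibling): tr (no-op, stayed)

Answer: tr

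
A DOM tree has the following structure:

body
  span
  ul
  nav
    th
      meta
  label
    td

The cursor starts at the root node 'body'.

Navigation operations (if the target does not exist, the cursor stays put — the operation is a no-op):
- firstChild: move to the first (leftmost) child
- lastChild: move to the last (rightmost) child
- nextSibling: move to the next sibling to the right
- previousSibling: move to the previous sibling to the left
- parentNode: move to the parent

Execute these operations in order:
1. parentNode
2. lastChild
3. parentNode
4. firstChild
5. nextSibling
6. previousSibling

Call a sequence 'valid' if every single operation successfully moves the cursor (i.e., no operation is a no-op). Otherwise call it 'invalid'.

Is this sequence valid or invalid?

After 1 (parentNode): body (no-op, stayed)
After 2 (lastChild): label
After 3 (parentNode): body
After 4 (firstChild): span
After 5 (nextSibling): ul
After 6 (previousSibling): span

Answer: invalid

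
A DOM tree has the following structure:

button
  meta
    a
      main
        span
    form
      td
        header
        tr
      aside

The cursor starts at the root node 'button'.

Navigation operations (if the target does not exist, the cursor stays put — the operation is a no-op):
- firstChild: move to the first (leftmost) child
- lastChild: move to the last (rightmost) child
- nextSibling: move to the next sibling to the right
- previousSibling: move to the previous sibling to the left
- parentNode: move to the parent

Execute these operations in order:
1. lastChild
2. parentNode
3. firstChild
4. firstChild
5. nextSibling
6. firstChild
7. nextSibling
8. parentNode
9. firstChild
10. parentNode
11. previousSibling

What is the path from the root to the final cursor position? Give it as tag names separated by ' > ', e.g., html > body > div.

After 1 (lastChild): meta
After 2 (parentNode): button
After 3 (firstChild): meta
After 4 (firstChild): a
After 5 (nextSibling): form
After 6 (firstChild): td
After 7 (nextSibling): aside
After 8 (parentNode): form
After 9 (firstChild): td
After 10 (parentNode): form
After 11 (previousSibling): a

Answer: button > meta > a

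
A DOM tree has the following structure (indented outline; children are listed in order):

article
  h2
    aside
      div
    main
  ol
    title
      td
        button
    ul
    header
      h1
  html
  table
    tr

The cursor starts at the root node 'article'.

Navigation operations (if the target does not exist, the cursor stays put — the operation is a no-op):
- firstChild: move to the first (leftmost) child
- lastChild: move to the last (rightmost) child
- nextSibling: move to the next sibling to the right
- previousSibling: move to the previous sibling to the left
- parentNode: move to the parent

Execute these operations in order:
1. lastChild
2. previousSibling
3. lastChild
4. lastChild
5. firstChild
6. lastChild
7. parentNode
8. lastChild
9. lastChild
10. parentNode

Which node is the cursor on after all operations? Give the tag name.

After 1 (lastChild): table
After 2 (previousSibling): html
After 3 (lastChild): html (no-op, stayed)
After 4 (lastChild): html (no-op, stayed)
After 5 (firstChild): html (no-op, stayed)
After 6 (lastChild): html (no-op, stayed)
After 7 (parentNode): article
After 8 (lastChild): table
After 9 (lastChild): tr
After 10 (parentNode): table

Answer: table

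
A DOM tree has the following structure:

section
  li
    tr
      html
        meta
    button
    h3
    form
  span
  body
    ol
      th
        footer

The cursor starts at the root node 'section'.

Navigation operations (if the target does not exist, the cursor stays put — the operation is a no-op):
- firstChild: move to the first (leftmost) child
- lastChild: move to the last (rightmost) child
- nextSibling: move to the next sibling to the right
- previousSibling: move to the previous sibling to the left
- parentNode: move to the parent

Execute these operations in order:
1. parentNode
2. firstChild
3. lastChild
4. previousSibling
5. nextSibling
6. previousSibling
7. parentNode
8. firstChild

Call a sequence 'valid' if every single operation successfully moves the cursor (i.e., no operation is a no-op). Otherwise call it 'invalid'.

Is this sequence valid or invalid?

Answer: invalid

Derivation:
After 1 (parentNode): section (no-op, stayed)
After 2 (firstChild): li
After 3 (lastChild): form
After 4 (previousSibling): h3
After 5 (nextSibling): form
After 6 (previousSibling): h3
After 7 (parentNode): li
After 8 (firstChild): tr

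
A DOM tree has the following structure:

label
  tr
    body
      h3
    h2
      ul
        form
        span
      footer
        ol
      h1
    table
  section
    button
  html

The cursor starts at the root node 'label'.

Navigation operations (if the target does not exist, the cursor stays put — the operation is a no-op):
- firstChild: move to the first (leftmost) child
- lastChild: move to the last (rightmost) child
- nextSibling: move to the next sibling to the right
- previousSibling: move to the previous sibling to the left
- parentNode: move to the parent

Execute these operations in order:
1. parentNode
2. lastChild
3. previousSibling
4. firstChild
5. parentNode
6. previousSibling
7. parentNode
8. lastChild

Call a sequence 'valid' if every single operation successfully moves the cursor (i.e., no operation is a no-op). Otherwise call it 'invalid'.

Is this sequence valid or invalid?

After 1 (parentNode): label (no-op, stayed)
After 2 (lastChild): html
After 3 (previousSibling): section
After 4 (firstChild): button
After 5 (parentNode): section
After 6 (previousSibling): tr
After 7 (parentNode): label
After 8 (lastChild): html

Answer: invalid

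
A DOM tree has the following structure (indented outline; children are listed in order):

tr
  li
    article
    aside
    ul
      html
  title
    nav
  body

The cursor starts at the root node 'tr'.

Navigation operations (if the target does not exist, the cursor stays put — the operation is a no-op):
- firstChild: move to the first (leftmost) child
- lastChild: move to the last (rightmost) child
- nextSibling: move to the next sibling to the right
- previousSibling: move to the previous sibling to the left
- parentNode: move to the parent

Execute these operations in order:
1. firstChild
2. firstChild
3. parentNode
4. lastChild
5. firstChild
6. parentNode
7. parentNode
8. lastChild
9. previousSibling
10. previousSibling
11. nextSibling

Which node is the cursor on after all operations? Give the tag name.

After 1 (firstChild): li
After 2 (firstChild): article
After 3 (parentNode): li
After 4 (lastChild): ul
After 5 (firstChild): html
After 6 (parentNode): ul
After 7 (parentNode): li
After 8 (lastChild): ul
After 9 (previousSibling): aside
After 10 (previousSibling): article
After 11 (nextSibling): aside

Answer: aside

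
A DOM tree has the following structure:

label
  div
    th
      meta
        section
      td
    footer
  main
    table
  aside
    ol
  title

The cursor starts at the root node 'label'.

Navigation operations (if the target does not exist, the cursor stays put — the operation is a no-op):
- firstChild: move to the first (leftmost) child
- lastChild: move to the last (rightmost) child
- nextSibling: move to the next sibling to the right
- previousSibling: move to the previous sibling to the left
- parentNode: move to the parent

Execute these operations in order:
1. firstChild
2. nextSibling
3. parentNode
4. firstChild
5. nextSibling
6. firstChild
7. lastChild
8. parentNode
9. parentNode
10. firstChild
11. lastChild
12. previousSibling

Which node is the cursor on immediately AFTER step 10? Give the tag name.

After 1 (firstChild): div
After 2 (nextSibling): main
After 3 (parentNode): label
After 4 (firstChild): div
After 5 (nextSibling): main
After 6 (firstChild): table
After 7 (lastChild): table (no-op, stayed)
After 8 (parentNode): main
After 9 (parentNode): label
After 10 (firstChild): div

Answer: div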